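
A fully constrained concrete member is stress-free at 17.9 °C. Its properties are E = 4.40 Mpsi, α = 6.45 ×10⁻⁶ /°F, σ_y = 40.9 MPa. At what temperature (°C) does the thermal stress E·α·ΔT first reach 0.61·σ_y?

E = 4.40 Mpsi = 30.34 GPa.
α = 6.45×10⁻⁶/°F × 9/5 = 11.6×10⁻⁶/K.
E·α·ΔT = 24.95 MPa ⇒ ΔT = 24.95 / (30.34×10³ × 11.6×10⁻⁶) = 70.84 K.
T = 17.9 + 70.84 = 88.74 °C.

88.7 °C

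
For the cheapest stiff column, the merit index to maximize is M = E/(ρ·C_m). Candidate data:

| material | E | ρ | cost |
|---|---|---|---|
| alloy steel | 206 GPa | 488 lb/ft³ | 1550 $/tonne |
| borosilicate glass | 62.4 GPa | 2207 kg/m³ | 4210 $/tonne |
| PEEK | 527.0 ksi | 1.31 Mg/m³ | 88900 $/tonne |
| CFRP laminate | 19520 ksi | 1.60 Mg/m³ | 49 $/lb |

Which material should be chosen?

alloy steel

Putting every candidate on a common basis:
  alloy steel: E = 206.0 GPa, ρ = 7817 kg/m³, cost = 1.550 $/kg
  borosilicate glass: E = 62.40 GPa, ρ = 2207 kg/m³, cost = 4.210 $/kg
  PEEK: E = 3.634 GPa, ρ = 1310 kg/m³, cost = 88.90 $/kg
  CFRP laminate: E = 134.6 GPa, ρ = 1600 kg/m³, cost = 108.0 $/kg
  alloy steel: M = 17.0 MN·m per $
  borosilicate glass: M = 6.72 MN·m per $
  CFRP laminate: M = 0.779 MN·m per $
  PEEK: M = 0.0312 MN·m per $
Highest index: alloy steel.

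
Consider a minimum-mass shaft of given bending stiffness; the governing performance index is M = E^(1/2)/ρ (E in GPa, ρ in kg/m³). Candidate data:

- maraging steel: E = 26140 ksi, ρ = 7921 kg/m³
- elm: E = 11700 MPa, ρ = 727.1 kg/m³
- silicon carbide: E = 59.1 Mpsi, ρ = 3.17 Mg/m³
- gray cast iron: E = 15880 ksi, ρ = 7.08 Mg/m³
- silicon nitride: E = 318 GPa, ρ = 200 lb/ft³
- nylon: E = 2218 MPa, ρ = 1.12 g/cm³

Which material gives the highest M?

After converting to SI:
  maraging steel: E = 180.2 GPa, ρ = 7921 kg/m³
  elm: E = 11.70 GPa, ρ = 727.1 kg/m³
  silicon carbide: E = 407.5 GPa, ρ = 3170 kg/m³
  gray cast iron: E = 109.5 GPa, ρ = 7080 kg/m³
  silicon nitride: E = 318.0 GPa, ρ = 3204 kg/m³
  nylon: E = 2.218 GPa, ρ = 1120 kg/m³
  silicon carbide: M = 6.37×10⁻³
  silicon nitride: M = 5.57×10⁻³
  elm: M = 4.70×10⁻³
  maraging steel: M = 1.69×10⁻³
  gray cast iron: M = 1.48×10⁻³
  nylon: M = 1.33×10⁻³
Silicon carbide ranks first.

silicon carbide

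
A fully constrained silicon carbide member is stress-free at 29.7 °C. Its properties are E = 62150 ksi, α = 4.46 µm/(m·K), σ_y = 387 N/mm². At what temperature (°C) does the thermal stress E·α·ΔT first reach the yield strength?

232 °C

E = 62150 ksi = 428.5 GPa.
σ_y = 387 N/mm² = 387.0 MPa.
E·α·ΔT = 387.0 MPa ⇒ ΔT = 387.0 / (428.5×10³ × 4.46×10⁻⁶) = 202.5 K.
T = 29.7 + 202.5 = 232.2 °C.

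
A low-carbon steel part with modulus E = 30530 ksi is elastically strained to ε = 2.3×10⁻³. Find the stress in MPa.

484 MPa

E = 30530 ksi = 210.5 GPa.
σ = E·ε = 210500 MPa × 2.3×10⁻³ = 484 MPa.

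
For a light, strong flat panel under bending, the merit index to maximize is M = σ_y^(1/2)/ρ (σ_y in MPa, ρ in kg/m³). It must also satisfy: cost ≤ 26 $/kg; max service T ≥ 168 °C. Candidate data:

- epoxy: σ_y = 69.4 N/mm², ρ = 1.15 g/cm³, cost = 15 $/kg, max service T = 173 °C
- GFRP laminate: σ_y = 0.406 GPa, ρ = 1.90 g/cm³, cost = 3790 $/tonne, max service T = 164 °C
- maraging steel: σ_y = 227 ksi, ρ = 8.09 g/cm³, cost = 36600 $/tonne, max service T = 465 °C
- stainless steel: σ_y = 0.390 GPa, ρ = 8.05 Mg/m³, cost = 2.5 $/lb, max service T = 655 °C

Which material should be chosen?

Screen on constraints: cost ≤ 26 $/kg; max service T ≥ 168 °C. Survivors: epoxy, stainless steel.
Normalizing units and computing the index:
  epoxy: σ_y = 69.40 MPa, ρ = 1150 kg/m³
  stainless steel: σ_y = 390.0 MPa, ρ = 8050 kg/m³
  epoxy: M = 7.24×10⁻³
  stainless steel: M = 2.45×10⁻³
The maximum is for epoxy.

epoxy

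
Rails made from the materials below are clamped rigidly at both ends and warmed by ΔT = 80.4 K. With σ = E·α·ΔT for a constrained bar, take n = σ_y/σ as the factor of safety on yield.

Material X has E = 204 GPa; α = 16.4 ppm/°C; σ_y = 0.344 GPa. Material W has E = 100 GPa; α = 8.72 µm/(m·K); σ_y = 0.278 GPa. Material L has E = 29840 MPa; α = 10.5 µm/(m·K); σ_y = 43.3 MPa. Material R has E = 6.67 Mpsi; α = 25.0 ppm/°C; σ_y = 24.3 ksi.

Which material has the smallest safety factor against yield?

material X

In consistent units (E in GPa, α in ×10⁻⁶/K, σ_y in MPa):
  material X: E = 204.0, α = 16.4, σ_y = 344.0 → σ = 269 MPa, n = 1.28
  material W: E = 100.0, α = 8.72, σ_y = 278.0 → σ = 70.1 MPa, n = 3.97
  material L: E = 29.84, α = 10.5, σ_y = 43.30 → σ = 25.2 MPa, n = 1.72
  material R: E = 45.99, α = 25.0, σ_y = 167.5 → σ = 92.4 MPa, n = 1.81
The minimum is material X at n = 1.28.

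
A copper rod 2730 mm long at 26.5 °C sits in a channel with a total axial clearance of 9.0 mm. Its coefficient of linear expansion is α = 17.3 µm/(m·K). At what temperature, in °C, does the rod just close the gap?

α·L₀·ΔT = 9.0 mm ⇒ ΔT = 9.0 / (17.3×10⁻⁶ × 2730.0) = 190.6 K.
T = 26.5 + 190.6 = 217.1 °C.

217 °C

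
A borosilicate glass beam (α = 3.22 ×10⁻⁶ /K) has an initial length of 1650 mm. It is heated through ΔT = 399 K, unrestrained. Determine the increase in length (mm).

ΔL = α·L₀·ΔT = 3.22×10⁻⁶ × 1650 mm × 399.0 K = 2.12 mm.

2.12 mm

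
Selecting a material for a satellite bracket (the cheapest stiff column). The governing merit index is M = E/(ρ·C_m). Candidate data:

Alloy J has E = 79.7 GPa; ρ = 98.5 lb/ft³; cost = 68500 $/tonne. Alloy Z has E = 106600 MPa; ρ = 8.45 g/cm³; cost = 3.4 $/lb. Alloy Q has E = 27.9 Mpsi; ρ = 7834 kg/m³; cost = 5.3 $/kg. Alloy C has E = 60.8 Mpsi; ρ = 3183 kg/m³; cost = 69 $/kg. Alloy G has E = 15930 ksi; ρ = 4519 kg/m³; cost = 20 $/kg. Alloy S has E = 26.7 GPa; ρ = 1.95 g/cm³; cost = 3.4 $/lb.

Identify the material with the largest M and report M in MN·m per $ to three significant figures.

alloy Q, M = 4.63 MN·m per $

After converting to SI:
  alloy J: E = 79.70 GPa, ρ = 1578 kg/m³, cost = 68.50 $/kg
  alloy Z: E = 106.6 GPa, ρ = 8450 kg/m³, cost = 7.496 $/kg
  alloy Q: E = 192.4 GPa, ρ = 7834 kg/m³, cost = 5.300 $/kg
  alloy C: E = 419.2 GPa, ρ = 3183 kg/m³, cost = 69.00 $/kg
  alloy G: E = 109.8 GPa, ρ = 4519 kg/m³, cost = 20.00 $/kg
  alloy S: E = 26.70 GPa, ρ = 1950 kg/m³, cost = 7.496 $/kg
  alloy Q: M = 4.63 MN·m per $
  alloy C: M = 1.91 MN·m per $
  alloy S: M = 1.83 MN·m per $
  alloy Z: M = 1.68 MN·m per $
  alloy G: M = 1.22 MN·m per $
  alloy J: M = 0.737 MN·m per $
Alloy Q ranks first.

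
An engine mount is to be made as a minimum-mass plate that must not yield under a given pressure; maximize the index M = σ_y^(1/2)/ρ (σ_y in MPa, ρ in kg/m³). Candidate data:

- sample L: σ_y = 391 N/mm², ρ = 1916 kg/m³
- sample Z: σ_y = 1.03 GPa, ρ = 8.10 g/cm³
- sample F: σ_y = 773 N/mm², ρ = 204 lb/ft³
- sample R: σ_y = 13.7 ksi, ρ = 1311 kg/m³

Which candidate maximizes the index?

sample L

Normalizing units and computing the index:
  sample L: σ_y = 391.0 MPa, ρ = 1916 kg/m³
  sample Z: σ_y = 1030 MPa, ρ = 8100 kg/m³
  sample F: σ_y = 773.0 MPa, ρ = 3268 kg/m³
  sample R: σ_y = 94.46 MPa, ρ = 1311 kg/m³
  sample L: M = 10.3×10⁻³
  sample F: M = 8.51×10⁻³
  sample R: M = 7.41×10⁻³
  sample Z: M = 3.96×10⁻³
Highest index: sample L.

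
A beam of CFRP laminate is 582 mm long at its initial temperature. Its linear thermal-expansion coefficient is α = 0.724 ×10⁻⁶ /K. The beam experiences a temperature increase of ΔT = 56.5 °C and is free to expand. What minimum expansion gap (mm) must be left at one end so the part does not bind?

ΔL = α·L₀·ΔT = 0.724×10⁻⁶ × 582 mm × 56.50 K = 0.0238 mm.

0.0238 mm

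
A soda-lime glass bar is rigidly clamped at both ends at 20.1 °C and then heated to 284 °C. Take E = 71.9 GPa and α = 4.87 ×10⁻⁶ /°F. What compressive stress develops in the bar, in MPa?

α = 4.87×10⁻⁶/°F × 9/5 = 8.77×10⁻⁶/K.
ΔT = 263.9 K. Constrained thermal stress σ = E·α·ΔT = 71.90×10³ MPa × 8.77×10⁻⁶ × 263.9 = 166 MPa (compressive).

166 MPa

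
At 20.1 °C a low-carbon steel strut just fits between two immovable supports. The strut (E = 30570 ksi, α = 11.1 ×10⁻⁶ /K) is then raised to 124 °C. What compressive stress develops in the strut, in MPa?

243 MPa

E = 30570 ksi = 210.8 GPa.
ΔT = 103.9 K. Constrained thermal stress σ = E·α·ΔT = 210.8×10³ MPa × 11.1×10⁻⁶ × 103.9 = 243 MPa (compressive).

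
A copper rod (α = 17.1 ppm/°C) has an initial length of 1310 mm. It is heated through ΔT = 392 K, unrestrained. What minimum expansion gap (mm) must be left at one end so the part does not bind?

8.78 mm

ΔL = α·L₀·ΔT = 17.1×10⁻⁶ × 1310 mm × 392.0 K = 8.78 mm.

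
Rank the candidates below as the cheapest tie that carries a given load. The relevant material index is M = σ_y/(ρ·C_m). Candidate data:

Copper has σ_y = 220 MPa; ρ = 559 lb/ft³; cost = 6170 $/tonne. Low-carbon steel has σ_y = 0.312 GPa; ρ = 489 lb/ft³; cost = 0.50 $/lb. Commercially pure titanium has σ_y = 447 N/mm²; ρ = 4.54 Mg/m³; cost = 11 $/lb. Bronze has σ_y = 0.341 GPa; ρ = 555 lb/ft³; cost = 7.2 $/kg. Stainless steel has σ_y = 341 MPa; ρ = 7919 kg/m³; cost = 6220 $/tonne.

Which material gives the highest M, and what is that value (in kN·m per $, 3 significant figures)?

low-carbon steel, M = 36.1 kN·m per $

Convert each candidate to consistent units, then evaluate M:
  copper: σ_y = 220.0 MPa, ρ = 8954 kg/m³, cost = 6.170 $/kg
  low-carbon steel: σ_y = 312.0 MPa, ρ = 7833 kg/m³, cost = 1.102 $/kg
  commercially pure titanium: σ_y = 447.0 MPa, ρ = 4540 kg/m³, cost = 24.25 $/kg
  bronze: σ_y = 341.0 MPa, ρ = 8890 kg/m³, cost = 7.200 $/kg
  stainless steel: σ_y = 341.0 MPa, ρ = 7919 kg/m³, cost = 6.220 $/kg
  low-carbon steel: M = 36.1 kN·m per $
  stainless steel: M = 6.92 kN·m per $
  bronze: M = 5.33 kN·m per $
  commercially pure titanium: M = 4.06 kN·m per $
  copper: M = 3.98 kN·m per $
The maximum is for low-carbon steel.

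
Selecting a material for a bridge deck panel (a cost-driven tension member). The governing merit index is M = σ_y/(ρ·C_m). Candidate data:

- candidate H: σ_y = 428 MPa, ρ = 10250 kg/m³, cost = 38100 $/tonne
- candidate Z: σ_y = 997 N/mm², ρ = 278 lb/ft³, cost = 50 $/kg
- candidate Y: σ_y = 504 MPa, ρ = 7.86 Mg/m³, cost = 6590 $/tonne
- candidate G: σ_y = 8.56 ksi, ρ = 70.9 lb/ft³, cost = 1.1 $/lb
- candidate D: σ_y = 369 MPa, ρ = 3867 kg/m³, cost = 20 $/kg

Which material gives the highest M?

candidate G

After converting to SI:
  candidate H: σ_y = 428.0 MPa, ρ = 10250 kg/m³, cost = 38.10 $/kg
  candidate Z: σ_y = 997.0 MPa, ρ = 4453 kg/m³, cost = 50.00 $/kg
  candidate Y: σ_y = 504.0 MPa, ρ = 7860 kg/m³, cost = 6.590 $/kg
  candidate G: σ_y = 59.02 MPa, ρ = 1136 kg/m³, cost = 2.425 $/kg
  candidate D: σ_y = 369.0 MPa, ρ = 3867 kg/m³, cost = 20.00 $/kg
  candidate G: M = 21.4 kN·m per $
  candidate Y: M = 9.73 kN·m per $
  candidate D: M = 4.77 kN·m per $
  candidate Z: M = 4.48 kN·m per $
  candidate H: M = 1.10 kN·m per $
Highest index: candidate G.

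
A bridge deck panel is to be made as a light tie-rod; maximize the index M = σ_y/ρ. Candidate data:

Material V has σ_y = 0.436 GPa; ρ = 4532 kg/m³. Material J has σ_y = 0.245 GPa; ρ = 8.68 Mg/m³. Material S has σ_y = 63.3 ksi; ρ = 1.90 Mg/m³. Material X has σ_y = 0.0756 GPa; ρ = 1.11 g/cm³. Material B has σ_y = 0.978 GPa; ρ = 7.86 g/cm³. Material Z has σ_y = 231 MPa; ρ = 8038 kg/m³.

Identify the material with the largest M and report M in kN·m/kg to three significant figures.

material S, M = 230 kN·m/kg

In SI units:
  material V: σ_y = 436.0 MPa, ρ = 4532 kg/m³
  material J: σ_y = 245.0 MPa, ρ = 8680 kg/m³
  material S: σ_y = 436.4 MPa, ρ = 1900 kg/m³
  material X: σ_y = 75.60 MPa, ρ = 1110 kg/m³
  material B: σ_y = 978.0 MPa, ρ = 7860 kg/m³
  material Z: σ_y = 231.0 MPa, ρ = 8038 kg/m³
  material S: M = 230 kN·m/kg
  material B: M = 124 kN·m/kg
  material V: M = 96.2 kN·m/kg
  material X: M = 68.1 kN·m/kg
  material Z: M = 28.7 kN·m/kg
  material J: M = 28.2 kN·m/kg
The maximum is for material S.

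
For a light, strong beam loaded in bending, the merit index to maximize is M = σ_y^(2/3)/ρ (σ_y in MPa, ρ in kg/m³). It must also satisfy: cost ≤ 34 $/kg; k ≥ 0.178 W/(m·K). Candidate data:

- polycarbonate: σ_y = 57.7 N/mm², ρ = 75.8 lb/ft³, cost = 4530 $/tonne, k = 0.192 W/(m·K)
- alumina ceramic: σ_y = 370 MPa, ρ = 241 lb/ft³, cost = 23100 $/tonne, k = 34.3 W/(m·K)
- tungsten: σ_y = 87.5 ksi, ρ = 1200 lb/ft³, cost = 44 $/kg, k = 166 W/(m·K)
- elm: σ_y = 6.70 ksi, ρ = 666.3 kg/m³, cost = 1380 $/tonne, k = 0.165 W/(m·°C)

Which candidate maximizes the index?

alumina ceramic

Screen on constraints: cost ≤ 34 $/kg; k ≥ 0.178 W/(m·K). Survivors: polycarbonate, alumina ceramic.
After converting to SI:
  polycarbonate: σ_y = 57.70 MPa, ρ = 1214 kg/m³
  alumina ceramic: σ_y = 370.0 MPa, ρ = 3860 kg/m³
  alumina ceramic: M = 13.4×10⁻³
  polycarbonate: M = 12.3×10⁻³
The maximum is for alumina ceramic.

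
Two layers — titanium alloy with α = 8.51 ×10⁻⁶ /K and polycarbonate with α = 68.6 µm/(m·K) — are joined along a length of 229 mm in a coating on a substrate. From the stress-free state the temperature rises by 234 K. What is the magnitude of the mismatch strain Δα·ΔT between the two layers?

Δα = |8.51 − 68.6|×10⁻⁶/K = 60.1×10⁻⁶/K.
Mismatch strain = Δα·ΔT = 60.1×10⁻⁶ × 234.0 = 0.0141.

0.0141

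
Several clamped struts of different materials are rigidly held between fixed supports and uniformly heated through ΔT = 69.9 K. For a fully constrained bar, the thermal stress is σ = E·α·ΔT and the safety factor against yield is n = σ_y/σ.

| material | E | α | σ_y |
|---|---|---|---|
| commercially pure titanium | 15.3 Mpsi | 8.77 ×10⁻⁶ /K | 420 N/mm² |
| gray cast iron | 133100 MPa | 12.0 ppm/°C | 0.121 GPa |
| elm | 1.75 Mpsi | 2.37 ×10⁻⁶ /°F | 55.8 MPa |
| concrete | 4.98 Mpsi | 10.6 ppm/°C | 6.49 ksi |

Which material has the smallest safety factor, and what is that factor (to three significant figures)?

gray cast iron, n = 1.08

Per material, after unit conversion:
  commercially pure titanium: E = 105.5, α = 8.77, σ_y = 420.0 → σ = 64.7 MPa, n = 6.49
  gray cast iron: E = 133.1, α = 12.0, σ_y = 121.0 → σ = 112 MPa, n = 1.08
  elm: E = 12.07, α = 4.27, σ_y = 55.80 → σ = 3.60 MPa, n = 15.5
  concrete: E = 34.34, α = 10.6, σ_y = 44.75 → σ = 25.4 MPa, n = 1.76
The minimum is gray cast iron at n = 1.08.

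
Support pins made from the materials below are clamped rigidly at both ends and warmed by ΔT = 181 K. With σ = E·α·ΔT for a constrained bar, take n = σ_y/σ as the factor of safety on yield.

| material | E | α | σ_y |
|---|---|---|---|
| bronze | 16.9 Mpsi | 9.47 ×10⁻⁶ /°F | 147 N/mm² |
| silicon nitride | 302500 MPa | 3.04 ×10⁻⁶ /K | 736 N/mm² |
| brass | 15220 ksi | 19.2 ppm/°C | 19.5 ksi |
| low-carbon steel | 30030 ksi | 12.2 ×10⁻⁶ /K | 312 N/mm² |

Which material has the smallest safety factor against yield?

In consistent units (E in GPa, α in ×10⁻⁶/K, σ_y in MPa):
  bronze: E = 116.5, α = 17.0, σ_y = 147.0 → σ = 360 MPa, n = 0.409
  silicon nitride: E = 302.5, α = 3.04, σ_y = 736.0 → σ = 166 MPa, n = 4.42
  brass: E = 104.9, α = 19.2, σ_y = 134.4 → σ = 365 MPa, n = 0.369
  low-carbon steel: E = 207.0, α = 12.2, σ_y = 312.0 → σ = 457 MPa, n = 0.682
The minimum is brass at n = 0.369.

brass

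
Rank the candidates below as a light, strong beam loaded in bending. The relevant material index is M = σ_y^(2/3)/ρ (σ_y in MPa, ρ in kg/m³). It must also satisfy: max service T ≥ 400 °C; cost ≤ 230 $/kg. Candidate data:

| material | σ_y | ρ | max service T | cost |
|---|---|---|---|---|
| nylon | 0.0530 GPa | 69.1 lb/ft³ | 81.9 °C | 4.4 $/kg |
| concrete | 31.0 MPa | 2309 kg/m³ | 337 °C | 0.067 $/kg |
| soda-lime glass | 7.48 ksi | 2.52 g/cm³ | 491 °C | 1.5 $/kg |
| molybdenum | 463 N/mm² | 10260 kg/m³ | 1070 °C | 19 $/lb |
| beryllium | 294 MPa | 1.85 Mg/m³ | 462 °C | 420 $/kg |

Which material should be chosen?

molybdenum

Screen on constraints: max service T ≥ 400 °C; cost ≤ 230 $/kg. Survivors: soda-lime glass, molybdenum.
Convert each candidate to consistent units, then evaluate M:
  soda-lime glass: σ_y = 51.57 MPa, ρ = 2520 kg/m³
  molybdenum: σ_y = 463.0 MPa, ρ = 10260 kg/m³
  molybdenum: M = 5.83×10⁻³
  soda-lime glass: M = 5.50×10⁻³
Molybdenum ranks first.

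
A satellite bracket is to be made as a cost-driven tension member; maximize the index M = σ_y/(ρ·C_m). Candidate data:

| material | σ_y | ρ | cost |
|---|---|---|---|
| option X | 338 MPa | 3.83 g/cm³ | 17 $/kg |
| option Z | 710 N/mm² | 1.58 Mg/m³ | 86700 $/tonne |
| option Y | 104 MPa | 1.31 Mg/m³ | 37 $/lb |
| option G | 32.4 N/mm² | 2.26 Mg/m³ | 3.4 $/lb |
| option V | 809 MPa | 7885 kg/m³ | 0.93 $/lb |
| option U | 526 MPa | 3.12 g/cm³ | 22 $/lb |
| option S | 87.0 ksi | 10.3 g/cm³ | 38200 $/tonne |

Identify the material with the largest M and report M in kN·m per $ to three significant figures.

Normalizing units and computing the index:
  option X: σ_y = 338.0 MPa, ρ = 3830 kg/m³, cost = 17.00 $/kg
  option Z: σ_y = 710.0 MPa, ρ = 1580 kg/m³, cost = 86.70 $/kg
  option Y: σ_y = 104.0 MPa, ρ = 1310 kg/m³, cost = 81.57 $/kg
  option G: σ_y = 32.40 MPa, ρ = 2260 kg/m³, cost = 7.496 $/kg
  option V: σ_y = 809.0 MPa, ρ = 7885 kg/m³, cost = 2.050 $/kg
  option U: σ_y = 526.0 MPa, ρ = 3120 kg/m³, cost = 48.50 $/kg
  option S: σ_y = 599.8 MPa, ρ = 10300 kg/m³, cost = 38.20 $/kg
  option V: M = 50.0 kN·m per $
  option X: M = 5.19 kN·m per $
  option Z: M = 5.18 kN·m per $
  option U: M = 3.48 kN·m per $
  option G: M = 1.91 kN·m per $
  option S: M = 1.52 kN·m per $
  option Y: M = 0.973 kN·m per $
Option V ranks first.

option V, M = 50.0 kN·m per $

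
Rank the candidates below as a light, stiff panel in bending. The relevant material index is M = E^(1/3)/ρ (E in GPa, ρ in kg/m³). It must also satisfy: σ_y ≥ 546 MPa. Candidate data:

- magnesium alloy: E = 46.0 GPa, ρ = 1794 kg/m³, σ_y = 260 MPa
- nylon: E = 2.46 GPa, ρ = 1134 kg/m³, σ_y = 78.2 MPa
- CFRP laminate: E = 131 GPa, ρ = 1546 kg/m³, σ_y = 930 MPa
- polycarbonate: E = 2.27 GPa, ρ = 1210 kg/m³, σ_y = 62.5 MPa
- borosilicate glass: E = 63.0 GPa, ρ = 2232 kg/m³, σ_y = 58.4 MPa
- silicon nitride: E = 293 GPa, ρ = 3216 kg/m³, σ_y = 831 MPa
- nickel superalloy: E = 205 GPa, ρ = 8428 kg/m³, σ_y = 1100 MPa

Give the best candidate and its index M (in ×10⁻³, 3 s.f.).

Screen on constraints: σ_y ≥ 546 MPa. Survivors: CFRP laminate, silicon nitride, nickel superalloy.
Per-candidate index values:
  CFRP laminate: M = 3.29×10⁻³
  silicon nitride: M = 2.07×10⁻³
  nickel superalloy: M = 0.700×10⁻³
The maximum is for CFRP laminate.

CFRP laminate, M = 3.29×10⁻³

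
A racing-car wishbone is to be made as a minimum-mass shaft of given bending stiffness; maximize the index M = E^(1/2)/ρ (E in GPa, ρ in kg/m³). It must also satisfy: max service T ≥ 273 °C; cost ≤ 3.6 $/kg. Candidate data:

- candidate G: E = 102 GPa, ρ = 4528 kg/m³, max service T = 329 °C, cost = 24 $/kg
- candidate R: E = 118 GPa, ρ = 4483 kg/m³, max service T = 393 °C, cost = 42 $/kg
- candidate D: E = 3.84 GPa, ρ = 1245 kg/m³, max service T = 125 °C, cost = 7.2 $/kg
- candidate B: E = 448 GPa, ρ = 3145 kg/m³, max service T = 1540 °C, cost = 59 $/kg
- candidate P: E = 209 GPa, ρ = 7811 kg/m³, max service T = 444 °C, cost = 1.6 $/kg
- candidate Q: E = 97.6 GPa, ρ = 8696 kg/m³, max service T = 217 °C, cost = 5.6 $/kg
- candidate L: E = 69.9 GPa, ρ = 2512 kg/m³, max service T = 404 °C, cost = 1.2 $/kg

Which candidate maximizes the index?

candidate L

Screen on constraints: max service T ≥ 273 °C; cost ≤ 3.6 $/kg. Survivors: candidate P, candidate L.
Evaluate M for each candidate:
  candidate L: M = 3.33×10⁻³
  candidate P: M = 1.85×10⁻³
Candidate L has the largest M.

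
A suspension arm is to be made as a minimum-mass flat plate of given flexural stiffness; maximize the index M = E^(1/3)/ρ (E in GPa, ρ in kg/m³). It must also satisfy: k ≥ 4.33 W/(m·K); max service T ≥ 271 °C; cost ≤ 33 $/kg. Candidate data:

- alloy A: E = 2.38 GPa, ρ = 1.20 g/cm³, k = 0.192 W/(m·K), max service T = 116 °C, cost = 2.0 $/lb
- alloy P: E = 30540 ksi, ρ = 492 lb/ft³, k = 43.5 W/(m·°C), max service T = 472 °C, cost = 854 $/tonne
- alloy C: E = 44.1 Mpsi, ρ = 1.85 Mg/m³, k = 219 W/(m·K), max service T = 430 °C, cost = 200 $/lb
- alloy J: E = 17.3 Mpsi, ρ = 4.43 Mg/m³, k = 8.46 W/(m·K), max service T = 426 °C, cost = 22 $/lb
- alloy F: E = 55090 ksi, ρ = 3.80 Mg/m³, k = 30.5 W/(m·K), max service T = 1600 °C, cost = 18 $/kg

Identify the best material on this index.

alloy F

Screen on constraints: k ≥ 4.33 W/(m·K); max service T ≥ 271 °C; cost ≤ 33 $/kg. Survivors: alloy P, alloy F.
After converting to SI:
  alloy P: E = 210.6 GPa, ρ = 7881 kg/m³
  alloy F: E = 379.8 GPa, ρ = 3800 kg/m³
  alloy F: M = 1.91×10⁻³
  alloy P: M = 0.755×10⁻³
Alloy F has the largest M.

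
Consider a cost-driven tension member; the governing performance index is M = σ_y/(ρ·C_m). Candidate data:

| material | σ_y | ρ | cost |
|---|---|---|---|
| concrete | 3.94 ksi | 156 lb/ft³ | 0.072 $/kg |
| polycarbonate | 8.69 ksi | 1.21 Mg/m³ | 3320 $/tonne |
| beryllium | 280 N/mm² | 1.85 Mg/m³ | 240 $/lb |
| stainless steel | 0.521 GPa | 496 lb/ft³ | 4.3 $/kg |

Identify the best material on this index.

concrete

After converting to SI:
  concrete: σ_y = 27.17 MPa, ρ = 2499 kg/m³, cost = 0.07200 $/kg
  polycarbonate: σ_y = 59.92 MPa, ρ = 1210 kg/m³, cost = 3.320 $/kg
  beryllium: σ_y = 280.0 MPa, ρ = 1850 kg/m³, cost = 529.1 $/kg
  stainless steel: σ_y = 521.0 MPa, ρ = 7945 kg/m³, cost = 4.300 $/kg
  concrete: M = 151 kN·m per $
  stainless steel: M = 15.2 kN·m per $
  polycarbonate: M = 14.9 kN·m per $
  beryllium: M = 0.286 kN·m per $
Concrete ranks first.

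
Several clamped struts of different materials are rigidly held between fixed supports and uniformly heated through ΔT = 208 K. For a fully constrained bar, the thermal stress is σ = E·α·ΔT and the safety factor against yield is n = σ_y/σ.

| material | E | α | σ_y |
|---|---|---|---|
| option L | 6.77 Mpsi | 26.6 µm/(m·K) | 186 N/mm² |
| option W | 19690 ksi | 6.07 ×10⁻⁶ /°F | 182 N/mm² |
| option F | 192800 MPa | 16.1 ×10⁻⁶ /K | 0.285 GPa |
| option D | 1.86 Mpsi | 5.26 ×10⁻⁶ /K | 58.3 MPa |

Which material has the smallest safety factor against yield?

Per material, after unit conversion:
  option L: E = 46.68, α = 26.6, σ_y = 186.0 → σ = 258 MPa, n = 0.720
  option W: E = 135.8, α = 10.9, σ_y = 182.0 → σ = 309 MPa, n = 0.590
  option F: E = 192.8, α = 16.1, σ_y = 285.0 → σ = 646 MPa, n = 0.441
  option D: E = 12.82, α = 5.26, σ_y = 58.30 → σ = 14.0 MPa, n = 4.16
The minimum is option F at n = 0.441.

option F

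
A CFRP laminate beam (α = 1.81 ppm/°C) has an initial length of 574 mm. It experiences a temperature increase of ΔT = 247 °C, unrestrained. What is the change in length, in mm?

0.257 mm

ΔL = α·L₀·ΔT = 1.81×10⁻⁶ × 574 mm × 247.0 K = 0.257 mm.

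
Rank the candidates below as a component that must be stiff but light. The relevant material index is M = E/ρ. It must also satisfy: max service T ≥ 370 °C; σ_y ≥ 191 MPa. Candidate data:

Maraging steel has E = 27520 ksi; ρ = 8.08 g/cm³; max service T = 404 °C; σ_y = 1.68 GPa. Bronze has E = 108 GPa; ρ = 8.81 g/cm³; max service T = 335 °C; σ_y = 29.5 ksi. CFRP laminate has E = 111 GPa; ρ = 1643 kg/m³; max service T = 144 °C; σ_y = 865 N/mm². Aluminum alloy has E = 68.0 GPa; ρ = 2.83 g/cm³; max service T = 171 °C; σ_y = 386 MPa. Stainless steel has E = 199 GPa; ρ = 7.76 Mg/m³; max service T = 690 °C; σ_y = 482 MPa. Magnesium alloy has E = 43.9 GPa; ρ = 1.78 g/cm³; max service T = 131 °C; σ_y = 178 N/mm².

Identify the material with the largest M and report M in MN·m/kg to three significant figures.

stainless steel, M = 25.6 MN·m/kg

Screen on constraints: max service T ≥ 370 °C; σ_y ≥ 191 MPa. Survivors: maraging steel, stainless steel.
In SI units:
  maraging steel: E = 189.7 GPa, ρ = 8080 kg/m³
  stainless steel: E = 199.0 GPa, ρ = 7760 kg/m³
  stainless steel: M = 25.6 MN·m/kg
  maraging steel: M = 23.5 MN·m/kg
Highest index: stainless steel.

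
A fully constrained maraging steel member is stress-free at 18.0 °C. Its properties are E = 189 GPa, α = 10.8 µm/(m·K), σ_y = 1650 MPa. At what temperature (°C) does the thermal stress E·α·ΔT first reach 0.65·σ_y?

543 °C

E·α·ΔT = 1072 MPa ⇒ ΔT = 1072 / (189.0×10³ × 10.8×10⁻⁶) = 525.4 K.
T = 18.0 + 525.4 = 543.4 °C.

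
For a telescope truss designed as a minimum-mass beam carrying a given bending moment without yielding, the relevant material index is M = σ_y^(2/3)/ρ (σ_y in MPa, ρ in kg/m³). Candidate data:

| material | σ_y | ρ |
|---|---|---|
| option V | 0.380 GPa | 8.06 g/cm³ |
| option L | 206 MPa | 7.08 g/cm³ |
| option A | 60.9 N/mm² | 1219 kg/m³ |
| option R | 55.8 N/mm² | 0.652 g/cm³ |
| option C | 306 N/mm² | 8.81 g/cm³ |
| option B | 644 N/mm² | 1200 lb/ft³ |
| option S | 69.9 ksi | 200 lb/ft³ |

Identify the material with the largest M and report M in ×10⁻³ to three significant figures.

option R, M = 22.4×10⁻³

Normalizing units and computing the index:
  option V: σ_y = 380.0 MPa, ρ = 8060 kg/m³
  option L: σ_y = 206.0 MPa, ρ = 7080 kg/m³
  option A: σ_y = 60.90 MPa, ρ = 1219 kg/m³
  option R: σ_y = 55.80 MPa, ρ = 652.0 kg/m³
  option C: σ_y = 306.0 MPa, ρ = 8810 kg/m³
  option B: σ_y = 644.0 MPa, ρ = 19220 kg/m³
  option S: σ_y = 481.9 MPa, ρ = 3204 kg/m³
  option R: M = 22.4×10⁻³
  option S: M = 19.2×10⁻³
  option A: M = 12.7×10⁻³
  option V: M = 6.51×10⁻³
  option C: M = 5.15×10⁻³
  option L: M = 4.93×10⁻³
  option B: M = 3.88×10⁻³
Option R has the largest M.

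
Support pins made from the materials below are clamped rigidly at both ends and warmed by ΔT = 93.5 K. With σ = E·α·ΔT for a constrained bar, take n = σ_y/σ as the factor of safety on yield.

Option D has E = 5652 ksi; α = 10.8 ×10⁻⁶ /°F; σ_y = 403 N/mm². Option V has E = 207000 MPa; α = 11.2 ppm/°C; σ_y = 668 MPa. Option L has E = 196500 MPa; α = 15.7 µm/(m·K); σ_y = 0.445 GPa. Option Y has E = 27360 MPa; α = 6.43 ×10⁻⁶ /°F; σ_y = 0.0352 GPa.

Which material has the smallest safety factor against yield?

Converting E to GPa, α to ×10⁻⁶/K, σ_y to MPa, then σ and n for each:
  option D: E = 38.97, α = 19.4, σ_y = 403.0 → σ = 70.8 MPa, n = 5.69
  option V: E = 207.0, α = 11.2, σ_y = 668.0 → σ = 217 MPa, n = 3.08
  option L: E = 196.5, α = 15.7, σ_y = 445.0 → σ = 288 MPa, n = 1.54
  option Y: E = 27.36, α = 11.6, σ_y = 35.20 → σ = 29.6 MPa, n = 1.19
Option Y has the lowest safety factor, n = 1.19.

option Y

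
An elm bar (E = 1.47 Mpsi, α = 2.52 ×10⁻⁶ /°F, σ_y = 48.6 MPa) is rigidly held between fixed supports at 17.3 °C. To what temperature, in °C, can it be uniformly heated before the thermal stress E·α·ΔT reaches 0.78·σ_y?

E = 1.47 Mpsi = 10.14 GPa.
α = 2.52×10⁻⁶/°F × 9/5 = 4.54×10⁻⁶/K.
E·α·ΔT = 37.91 MPa ⇒ ΔT = 37.91 / (10.14×10³ × 4.54×10⁻⁶) = 824.6 K.
T = 17.3 + 824.6 = 841.9 °C.

842 °C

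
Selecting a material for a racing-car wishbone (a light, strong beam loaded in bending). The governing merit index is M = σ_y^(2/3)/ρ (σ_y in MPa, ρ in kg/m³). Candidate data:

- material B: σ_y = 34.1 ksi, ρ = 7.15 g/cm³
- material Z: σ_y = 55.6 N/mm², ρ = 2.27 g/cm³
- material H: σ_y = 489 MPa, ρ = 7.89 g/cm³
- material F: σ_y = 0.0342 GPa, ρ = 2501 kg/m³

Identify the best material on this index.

After converting to SI:
  material B: σ_y = 235.1 MPa, ρ = 7150 kg/m³
  material Z: σ_y = 55.60 MPa, ρ = 2270 kg/m³
  material H: σ_y = 489.0 MPa, ρ = 7890 kg/m³
  material F: σ_y = 34.20 MPa, ρ = 2501 kg/m³
  material H: M = 7.87×10⁻³
  material Z: M = 6.42×10⁻³
  material B: M = 5.33×10⁻³
  material F: M = 4.21×10⁻³
Highest index: material H.

material H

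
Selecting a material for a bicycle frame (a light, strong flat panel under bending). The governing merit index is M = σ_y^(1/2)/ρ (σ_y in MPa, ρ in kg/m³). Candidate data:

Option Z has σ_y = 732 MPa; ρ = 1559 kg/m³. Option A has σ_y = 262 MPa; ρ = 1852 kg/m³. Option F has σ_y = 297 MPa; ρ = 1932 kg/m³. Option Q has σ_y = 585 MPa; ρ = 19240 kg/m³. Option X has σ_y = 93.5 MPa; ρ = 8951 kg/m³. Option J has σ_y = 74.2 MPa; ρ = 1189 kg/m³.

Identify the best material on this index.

option Z

Computing M directly (units already consistent):
  option Z: M = 17.4×10⁻³
  option F: M = 8.92×10⁻³
  option A: M = 8.74×10⁻³
  option J: M = 7.24×10⁻³
  option Q: M = 1.26×10⁻³
  option X: M = 1.08×10⁻³
Highest index: option Z.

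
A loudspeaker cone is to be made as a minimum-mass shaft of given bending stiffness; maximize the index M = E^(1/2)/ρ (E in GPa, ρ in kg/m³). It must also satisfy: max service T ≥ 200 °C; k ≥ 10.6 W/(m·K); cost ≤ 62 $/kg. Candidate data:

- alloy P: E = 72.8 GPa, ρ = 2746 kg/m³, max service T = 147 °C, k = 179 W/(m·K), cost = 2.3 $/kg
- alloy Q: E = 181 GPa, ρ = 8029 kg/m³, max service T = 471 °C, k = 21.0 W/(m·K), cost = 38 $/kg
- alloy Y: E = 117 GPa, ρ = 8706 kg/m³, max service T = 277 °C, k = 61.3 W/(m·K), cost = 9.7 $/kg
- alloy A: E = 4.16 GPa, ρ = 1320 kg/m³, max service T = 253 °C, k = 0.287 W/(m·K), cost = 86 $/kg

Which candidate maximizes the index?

alloy Q

Screen on constraints: max service T ≥ 200 °C; k ≥ 10.6 W/(m·K); cost ≤ 62 $/kg. Survivors: alloy Q, alloy Y.
Per-candidate index values:
  alloy Q: M = 1.68×10⁻³
  alloy Y: M = 1.24×10⁻³
Alloy Q ranks first.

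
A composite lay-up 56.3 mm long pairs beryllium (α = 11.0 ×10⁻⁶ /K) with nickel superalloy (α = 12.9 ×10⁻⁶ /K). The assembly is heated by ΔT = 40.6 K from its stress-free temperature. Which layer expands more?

nickel superalloy

α(beryllium) = 11.0×10⁻⁶/K vs α(nickel superalloy) = 12.9×10⁻⁶/K.
Higher α expands more for the same ΔT: nickel superalloy.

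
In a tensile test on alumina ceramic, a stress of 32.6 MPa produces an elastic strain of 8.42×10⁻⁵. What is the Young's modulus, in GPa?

E = σ/ε = 32.6 MPa / 8.42×10⁻⁵ = 387200 MPa = 387 GPa.

387 GPa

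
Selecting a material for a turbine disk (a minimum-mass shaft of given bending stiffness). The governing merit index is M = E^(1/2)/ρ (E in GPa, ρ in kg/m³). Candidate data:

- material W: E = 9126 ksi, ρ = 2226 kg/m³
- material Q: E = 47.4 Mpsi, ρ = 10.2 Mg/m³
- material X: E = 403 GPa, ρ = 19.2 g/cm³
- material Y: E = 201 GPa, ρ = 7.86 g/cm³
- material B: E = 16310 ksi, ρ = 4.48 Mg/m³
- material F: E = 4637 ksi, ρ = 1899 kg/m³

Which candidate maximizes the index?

Convert each candidate to consistent units, then evaluate M:
  material W: E = 62.92 GPa, ρ = 2226 kg/m³
  material Q: E = 326.8 GPa, ρ = 10200 kg/m³
  material X: E = 403.0 GPa, ρ = 19200 kg/m³
  material Y: E = 201.0 GPa, ρ = 7860 kg/m³
  material B: E = 112.5 GPa, ρ = 4480 kg/m³
  material F: E = 31.97 GPa, ρ = 1899 kg/m³
  material W: M = 3.56×10⁻³
  material F: M = 2.98×10⁻³
  material B: M = 2.37×10⁻³
  material Y: M = 1.80×10⁻³
  material Q: M = 1.77×10⁻³
  material X: M = 1.05×10⁻³
The maximum is for material W.

material W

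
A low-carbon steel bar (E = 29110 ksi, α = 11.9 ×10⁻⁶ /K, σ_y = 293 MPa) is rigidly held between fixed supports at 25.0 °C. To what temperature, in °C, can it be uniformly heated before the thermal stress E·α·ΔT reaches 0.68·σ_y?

108 °C

E = 29110 ksi = 200.7 GPa.
E·α·ΔT = 199.2 MPa ⇒ ΔT = 199.2 / (200.7×10³ × 11.9×10⁻⁶) = 83.42 K.
T = 25.0 + 83.42 = 108.4 °C.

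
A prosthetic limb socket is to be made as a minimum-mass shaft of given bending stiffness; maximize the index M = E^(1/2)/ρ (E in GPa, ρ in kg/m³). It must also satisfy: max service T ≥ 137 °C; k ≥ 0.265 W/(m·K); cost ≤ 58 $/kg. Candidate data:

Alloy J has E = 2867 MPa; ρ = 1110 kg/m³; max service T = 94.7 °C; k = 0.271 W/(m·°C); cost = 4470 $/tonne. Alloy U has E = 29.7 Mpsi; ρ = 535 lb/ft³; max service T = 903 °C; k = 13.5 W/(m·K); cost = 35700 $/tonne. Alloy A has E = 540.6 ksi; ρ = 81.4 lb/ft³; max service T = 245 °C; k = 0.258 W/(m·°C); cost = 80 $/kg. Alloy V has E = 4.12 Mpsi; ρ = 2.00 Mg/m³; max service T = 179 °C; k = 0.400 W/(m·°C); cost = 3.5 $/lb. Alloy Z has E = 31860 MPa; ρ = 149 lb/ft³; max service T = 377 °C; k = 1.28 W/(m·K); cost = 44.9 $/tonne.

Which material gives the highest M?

Screen on constraints: max service T ≥ 137 °C; k ≥ 0.265 W/(m·K); cost ≤ 58 $/kg. Survivors: alloy U, alloy V, alloy Z.
Normalizing units and computing the index:
  alloy U: E = 204.8 GPa, ρ = 8570 kg/m³
  alloy V: E = 28.41 GPa, ρ = 2000 kg/m³
  alloy Z: E = 31.86 GPa, ρ = 2387 kg/m³
  alloy V: M = 2.66×10⁻³
  alloy Z: M = 2.36×10⁻³
  alloy U: M = 1.67×10⁻³
Alloy V ranks first.

alloy V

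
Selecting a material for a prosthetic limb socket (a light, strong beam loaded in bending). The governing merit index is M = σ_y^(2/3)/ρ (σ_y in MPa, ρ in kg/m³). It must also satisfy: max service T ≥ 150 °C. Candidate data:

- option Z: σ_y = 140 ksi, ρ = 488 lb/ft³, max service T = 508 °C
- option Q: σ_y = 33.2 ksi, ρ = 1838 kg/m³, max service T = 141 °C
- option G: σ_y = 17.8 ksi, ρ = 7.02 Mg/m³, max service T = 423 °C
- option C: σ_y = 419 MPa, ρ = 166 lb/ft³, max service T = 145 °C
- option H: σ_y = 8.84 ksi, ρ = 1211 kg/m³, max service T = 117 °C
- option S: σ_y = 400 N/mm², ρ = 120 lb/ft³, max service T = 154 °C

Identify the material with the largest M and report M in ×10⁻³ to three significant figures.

Screen on constraints: max service T ≥ 150 °C. Survivors: option Z, option G, option S.
Putting every candidate on a common basis:
  option Z: σ_y = 965.3 MPa, ρ = 7817 kg/m³
  option G: σ_y = 122.7 MPa, ρ = 7020 kg/m³
  option S: σ_y = 400.0 MPa, ρ = 1922 kg/m³
  option S: M = 28.2×10⁻³
  option Z: M = 12.5×10⁻³
  option G: M = 3.52×10⁻³
Option S ranks first.

option S, M = 28.2×10⁻³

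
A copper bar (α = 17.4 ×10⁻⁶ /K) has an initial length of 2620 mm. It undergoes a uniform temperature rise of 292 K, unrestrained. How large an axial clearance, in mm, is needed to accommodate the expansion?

13.3 mm

ΔL = α·L₀·ΔT = 17.4×10⁻⁶ × 2620 mm × 292.0 K = 13.3 mm.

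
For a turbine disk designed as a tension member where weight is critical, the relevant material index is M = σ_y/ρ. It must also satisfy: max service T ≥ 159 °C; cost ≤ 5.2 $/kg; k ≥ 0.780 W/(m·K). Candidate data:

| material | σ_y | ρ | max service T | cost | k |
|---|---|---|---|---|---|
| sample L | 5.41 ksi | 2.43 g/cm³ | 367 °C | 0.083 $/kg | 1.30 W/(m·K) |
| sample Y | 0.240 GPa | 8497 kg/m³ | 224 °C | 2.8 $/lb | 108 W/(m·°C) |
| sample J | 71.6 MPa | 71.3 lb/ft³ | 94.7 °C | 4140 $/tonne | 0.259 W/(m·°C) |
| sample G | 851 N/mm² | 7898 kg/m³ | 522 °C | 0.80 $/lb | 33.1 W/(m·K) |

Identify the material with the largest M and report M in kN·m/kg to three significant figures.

sample G, M = 108 kN·m/kg

Screen on constraints: max service T ≥ 159 °C; cost ≤ 5.2 $/kg; k ≥ 0.780 W/(m·K). Survivors: sample L, sample G.
Normalizing units and computing the index:
  sample L: σ_y = 37.30 MPa, ρ = 2430 kg/m³
  sample G: σ_y = 851.0 MPa, ρ = 7898 kg/m³
  sample G: M = 108 kN·m/kg
  sample L: M = 15.4 kN·m/kg
Highest index: sample G.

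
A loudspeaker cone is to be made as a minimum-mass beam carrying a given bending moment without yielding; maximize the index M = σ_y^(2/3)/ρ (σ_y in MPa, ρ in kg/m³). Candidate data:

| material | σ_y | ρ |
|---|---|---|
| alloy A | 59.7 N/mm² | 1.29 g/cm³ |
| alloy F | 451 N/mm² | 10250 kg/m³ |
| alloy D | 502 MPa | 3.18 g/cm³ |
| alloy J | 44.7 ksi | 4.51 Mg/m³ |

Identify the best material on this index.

After converting to SI:
  alloy A: σ_y = 59.70 MPa, ρ = 1290 kg/m³
  alloy F: σ_y = 451.0 MPa, ρ = 10250 kg/m³
  alloy D: σ_y = 502.0 MPa, ρ = 3180 kg/m³
  alloy J: σ_y = 308.2 MPa, ρ = 4510 kg/m³
  alloy D: M = 19.9×10⁻³
  alloy A: M = 11.8×10⁻³
  alloy J: M = 10.1×10⁻³
  alloy F: M = 5.74×10⁻³
Highest index: alloy D.

alloy D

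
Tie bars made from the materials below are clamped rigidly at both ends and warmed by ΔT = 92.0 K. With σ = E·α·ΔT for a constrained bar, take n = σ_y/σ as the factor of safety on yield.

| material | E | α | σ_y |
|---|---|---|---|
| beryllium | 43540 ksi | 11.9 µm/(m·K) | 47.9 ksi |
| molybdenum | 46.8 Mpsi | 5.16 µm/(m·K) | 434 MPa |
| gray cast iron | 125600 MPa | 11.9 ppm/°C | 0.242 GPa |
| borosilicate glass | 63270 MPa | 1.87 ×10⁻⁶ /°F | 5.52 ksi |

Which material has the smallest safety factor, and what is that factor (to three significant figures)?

Per material, after unit conversion:
  beryllium: E = 300.2, α = 11.9, σ_y = 330.3 → σ = 329 MPa, n = 1.00
  molybdenum: E = 322.7, α = 5.16, σ_y = 434.0 → σ = 153 MPa, n = 2.83
  gray cast iron: E = 125.6, α = 11.9, σ_y = 242.0 → σ = 138 MPa, n = 1.76
  borosilicate glass: E = 63.27, α = 3.37, σ_y = 38.06 → σ = 19.6 MPa, n = 1.94
The minimum is beryllium at n = 1.00.

beryllium, n = 1.00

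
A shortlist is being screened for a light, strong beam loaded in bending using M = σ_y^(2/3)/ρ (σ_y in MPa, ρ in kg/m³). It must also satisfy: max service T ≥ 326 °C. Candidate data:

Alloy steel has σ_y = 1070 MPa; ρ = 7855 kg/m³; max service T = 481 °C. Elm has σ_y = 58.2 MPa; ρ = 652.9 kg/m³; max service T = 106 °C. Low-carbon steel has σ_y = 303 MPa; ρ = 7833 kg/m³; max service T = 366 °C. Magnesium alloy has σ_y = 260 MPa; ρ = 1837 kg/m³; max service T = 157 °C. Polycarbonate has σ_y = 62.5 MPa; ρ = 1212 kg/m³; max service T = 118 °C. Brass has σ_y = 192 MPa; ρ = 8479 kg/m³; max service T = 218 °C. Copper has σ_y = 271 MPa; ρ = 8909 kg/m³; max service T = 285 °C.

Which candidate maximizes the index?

Screen on constraints: max service T ≥ 326 °C. Survivors: alloy steel, low-carbon steel.
Per-candidate index values:
  alloy steel: M = 13.3×10⁻³
  low-carbon steel: M = 5.76×10⁻³
Alloy steel has the largest M.

alloy steel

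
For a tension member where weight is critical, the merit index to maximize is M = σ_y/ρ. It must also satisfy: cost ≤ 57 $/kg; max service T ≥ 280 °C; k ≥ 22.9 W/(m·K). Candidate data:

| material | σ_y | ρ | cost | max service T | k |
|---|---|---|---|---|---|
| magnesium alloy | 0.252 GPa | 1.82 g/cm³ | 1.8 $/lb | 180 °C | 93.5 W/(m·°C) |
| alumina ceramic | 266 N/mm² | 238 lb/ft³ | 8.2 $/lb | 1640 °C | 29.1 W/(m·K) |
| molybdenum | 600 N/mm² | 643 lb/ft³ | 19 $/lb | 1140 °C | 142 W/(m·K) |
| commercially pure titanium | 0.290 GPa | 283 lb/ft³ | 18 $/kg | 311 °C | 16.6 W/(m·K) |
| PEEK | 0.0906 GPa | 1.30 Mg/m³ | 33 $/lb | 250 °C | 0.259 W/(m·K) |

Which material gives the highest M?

Screen on constraints: cost ≤ 57 $/kg; max service T ≥ 280 °C; k ≥ 22.9 W/(m·K). Survivors: alumina ceramic, molybdenum.
After converting to SI:
  alumina ceramic: σ_y = 266.0 MPa, ρ = 3812 kg/m³
  molybdenum: σ_y = 600.0 MPa, ρ = 10300 kg/m³
  alumina ceramic: M = 69.8 kN·m/kg
  molybdenum: M = 58.3 kN·m/kg
Alumina ceramic ranks first.

alumina ceramic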